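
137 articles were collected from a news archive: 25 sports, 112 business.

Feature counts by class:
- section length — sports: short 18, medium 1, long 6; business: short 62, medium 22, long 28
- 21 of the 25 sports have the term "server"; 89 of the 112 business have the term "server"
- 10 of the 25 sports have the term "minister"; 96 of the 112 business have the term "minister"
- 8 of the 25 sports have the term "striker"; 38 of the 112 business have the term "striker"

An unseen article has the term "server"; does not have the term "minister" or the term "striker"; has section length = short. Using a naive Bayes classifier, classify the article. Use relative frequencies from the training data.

sports

sports: (25/137) × (18/25) × (21/25) × (15/25) × (17/25) ≈ 0.0450289
business: (112/137) × (62/112) × (89/112) × (16/112) × (74/112) ≈ 0.0339437
Highest score → sports.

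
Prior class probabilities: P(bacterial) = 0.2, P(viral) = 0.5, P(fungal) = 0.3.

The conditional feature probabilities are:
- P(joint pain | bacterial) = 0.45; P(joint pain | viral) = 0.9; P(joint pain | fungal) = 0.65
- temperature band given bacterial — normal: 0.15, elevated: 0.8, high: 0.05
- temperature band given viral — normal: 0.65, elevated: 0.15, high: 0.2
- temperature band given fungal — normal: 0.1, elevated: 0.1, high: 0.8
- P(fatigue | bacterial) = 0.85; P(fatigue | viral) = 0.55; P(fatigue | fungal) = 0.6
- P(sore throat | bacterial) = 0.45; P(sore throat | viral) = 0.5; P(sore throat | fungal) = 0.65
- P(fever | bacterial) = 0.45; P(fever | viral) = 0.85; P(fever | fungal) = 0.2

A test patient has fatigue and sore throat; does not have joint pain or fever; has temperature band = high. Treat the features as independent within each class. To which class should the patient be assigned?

bacterial: 0.2 × (1−0.45) × 0.05 × 0.85 × 0.45 × (1−0.45) = 0.0011570625
viral: 0.5 × (1−0.9) × 0.2 × 0.55 × 0.5 × (1−0.85) = 0.0004125
fungal: 0.3 × (1−0.65) × 0.8 × 0.6 × 0.65 × (1−0.2) = 0.026208
Highest score → fungal.

fungal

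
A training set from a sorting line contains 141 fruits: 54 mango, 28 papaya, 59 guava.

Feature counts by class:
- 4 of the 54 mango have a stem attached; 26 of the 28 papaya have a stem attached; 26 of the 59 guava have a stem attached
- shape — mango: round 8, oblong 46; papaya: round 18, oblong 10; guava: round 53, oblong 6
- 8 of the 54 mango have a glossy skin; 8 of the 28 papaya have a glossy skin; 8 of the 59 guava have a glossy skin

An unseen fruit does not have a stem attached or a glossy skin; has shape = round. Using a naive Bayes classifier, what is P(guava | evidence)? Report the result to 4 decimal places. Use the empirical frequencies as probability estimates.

0.7800

mango: (54/141) × (50/54) × (8/54) × (46/54) ≈ 0.0447519
papaya: (28/141) × (2/28) × (18/28) × (20/28) ≈ 0.00651324
guava: (59/141) × (33/59) × (53/59) × (51/59) ≈ 0.181734
P(guava | x) = 0.181734 / 0.23299914 ≈ 0.7800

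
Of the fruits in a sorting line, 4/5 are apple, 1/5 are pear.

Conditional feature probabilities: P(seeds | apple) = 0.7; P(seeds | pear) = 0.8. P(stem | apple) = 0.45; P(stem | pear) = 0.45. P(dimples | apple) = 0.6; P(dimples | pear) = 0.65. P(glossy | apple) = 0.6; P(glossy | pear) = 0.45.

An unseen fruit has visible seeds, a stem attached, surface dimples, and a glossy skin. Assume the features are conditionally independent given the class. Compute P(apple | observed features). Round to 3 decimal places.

0.812

apple: 0.8 × 0.7 × 0.45 × 0.6 × 0.6 = 0.09072
pear: 0.2 × 0.8 × 0.45 × 0.65 × 0.45 = 0.02106
P(apple | x) = 0.09072 / 0.11178 ≈ 0.812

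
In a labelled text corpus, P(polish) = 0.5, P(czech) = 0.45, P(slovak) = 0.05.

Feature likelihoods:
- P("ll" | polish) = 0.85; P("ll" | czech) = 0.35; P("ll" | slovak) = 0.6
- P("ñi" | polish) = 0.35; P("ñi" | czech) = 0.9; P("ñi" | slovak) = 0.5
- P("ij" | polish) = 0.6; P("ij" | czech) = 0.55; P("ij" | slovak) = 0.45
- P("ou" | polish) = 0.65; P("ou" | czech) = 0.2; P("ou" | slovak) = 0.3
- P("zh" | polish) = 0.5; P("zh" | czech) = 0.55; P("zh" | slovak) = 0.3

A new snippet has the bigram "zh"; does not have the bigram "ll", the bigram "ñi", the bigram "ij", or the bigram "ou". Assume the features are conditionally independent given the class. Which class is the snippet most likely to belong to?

czech

polish: 0.5 × (1−0.85) × (1−0.35) × (1−0.6) × (1−0.65) × 0.5 = 0.0034125
czech: 0.45 × (1−0.35) × (1−0.9) × (1−0.55) × (1−0.2) × 0.55 = 0.0057915
slovak: 0.05 × (1−0.6) × (1−0.5) × (1−0.45) × (1−0.3) × 0.3 = 0.001155
Highest score → czech.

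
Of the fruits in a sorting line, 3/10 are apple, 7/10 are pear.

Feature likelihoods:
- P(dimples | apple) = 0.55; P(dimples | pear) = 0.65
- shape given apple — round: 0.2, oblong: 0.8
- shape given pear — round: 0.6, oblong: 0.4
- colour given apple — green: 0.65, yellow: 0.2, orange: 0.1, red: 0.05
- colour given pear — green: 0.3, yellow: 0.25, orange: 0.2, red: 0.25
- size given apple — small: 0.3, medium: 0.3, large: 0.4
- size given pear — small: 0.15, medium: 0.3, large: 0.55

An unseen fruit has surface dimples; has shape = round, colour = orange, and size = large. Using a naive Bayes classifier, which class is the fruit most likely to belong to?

pear

apple: 0.3 × 0.55 × 0.2 × 0.1 × 0.4 = 0.00132
pear: 0.7 × 0.65 × 0.6 × 0.2 × 0.55 = 0.03003
Highest score → pear.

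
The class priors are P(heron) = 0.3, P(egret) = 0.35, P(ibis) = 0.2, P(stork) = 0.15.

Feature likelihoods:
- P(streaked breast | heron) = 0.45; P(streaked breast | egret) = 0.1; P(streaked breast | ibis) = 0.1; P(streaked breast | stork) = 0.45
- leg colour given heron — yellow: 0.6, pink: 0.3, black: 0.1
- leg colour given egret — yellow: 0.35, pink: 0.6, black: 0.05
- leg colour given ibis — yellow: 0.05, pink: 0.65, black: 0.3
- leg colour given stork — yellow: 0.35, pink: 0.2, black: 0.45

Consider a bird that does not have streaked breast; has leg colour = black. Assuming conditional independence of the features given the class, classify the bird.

ibis

heron: 0.3 × (1−0.45) × 0.1 = 0.0165
egret: 0.35 × (1−0.1) × 0.05 = 0.01575
ibis: 0.2 × (1−0.1) × 0.3 = 0.054
stork: 0.15 × (1−0.45) × 0.45 = 0.037125
Highest score → ibis.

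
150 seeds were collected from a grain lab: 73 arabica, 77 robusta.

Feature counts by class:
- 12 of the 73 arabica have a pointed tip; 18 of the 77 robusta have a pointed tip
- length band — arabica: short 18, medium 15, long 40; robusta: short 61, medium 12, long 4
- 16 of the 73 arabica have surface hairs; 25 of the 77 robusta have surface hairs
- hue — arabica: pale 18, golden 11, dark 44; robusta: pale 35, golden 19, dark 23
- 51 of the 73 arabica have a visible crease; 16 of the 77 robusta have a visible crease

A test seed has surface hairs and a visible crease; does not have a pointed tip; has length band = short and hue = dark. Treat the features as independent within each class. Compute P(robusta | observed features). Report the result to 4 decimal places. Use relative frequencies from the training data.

arabica: (73/150) × (61/73) × (18/73) × (16/73) × (44/73) × (51/73) ≈ 0.0092547
robusta: (77/150) × (59/77) × (61/77) × (25/77) × (23/77) × (16/77) ≈ 0.00627936
P(robusta | x) = 0.00627936 / 0.01553406 ≈ 0.4042

0.4042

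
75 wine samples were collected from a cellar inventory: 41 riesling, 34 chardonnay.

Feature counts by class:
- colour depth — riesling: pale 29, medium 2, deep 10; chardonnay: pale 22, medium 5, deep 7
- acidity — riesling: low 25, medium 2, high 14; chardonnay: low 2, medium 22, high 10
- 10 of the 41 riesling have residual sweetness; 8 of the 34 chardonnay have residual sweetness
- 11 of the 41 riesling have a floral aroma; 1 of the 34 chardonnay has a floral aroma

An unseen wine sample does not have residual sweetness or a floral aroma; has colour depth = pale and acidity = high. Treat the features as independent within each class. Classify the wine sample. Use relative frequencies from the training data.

riesling

riesling: (41/75) × (29/41) × (14/41) × (31/41) × (30/41) ≈ 0.073046
chardonnay: (34/75) × (22/34) × (10/34) × (26/34) × (33/34) ≈ 0.0640342
Highest score → riesling.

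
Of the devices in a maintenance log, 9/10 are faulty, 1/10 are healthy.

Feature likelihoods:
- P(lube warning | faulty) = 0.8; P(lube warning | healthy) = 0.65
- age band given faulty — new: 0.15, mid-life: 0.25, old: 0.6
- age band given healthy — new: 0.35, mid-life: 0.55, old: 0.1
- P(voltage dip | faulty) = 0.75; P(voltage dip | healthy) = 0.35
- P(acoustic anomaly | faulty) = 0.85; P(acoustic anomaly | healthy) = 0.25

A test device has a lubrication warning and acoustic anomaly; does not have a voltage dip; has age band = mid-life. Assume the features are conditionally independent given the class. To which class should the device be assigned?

faulty: 0.9 × 0.8 × 0.25 × (1−0.75) × 0.85 = 0.03825
healthy: 0.1 × 0.65 × 0.55 × (1−0.35) × 0.25 = 0.005809375
Highest score → faulty.

faulty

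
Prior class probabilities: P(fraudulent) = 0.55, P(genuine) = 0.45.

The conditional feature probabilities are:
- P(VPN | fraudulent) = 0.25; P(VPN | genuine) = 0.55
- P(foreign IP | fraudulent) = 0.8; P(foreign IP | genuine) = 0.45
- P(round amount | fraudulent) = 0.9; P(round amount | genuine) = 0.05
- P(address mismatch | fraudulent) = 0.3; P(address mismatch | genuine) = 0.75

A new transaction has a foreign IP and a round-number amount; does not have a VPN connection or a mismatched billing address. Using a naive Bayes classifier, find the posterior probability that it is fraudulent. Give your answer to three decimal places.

0.995

fraudulent: 0.55 × (1−0.25) × 0.8 × 0.9 × (1−0.3) = 0.2079
genuine: 0.45 × (1−0.55) × 0.45 × 0.05 × (1−0.75) = 0.0011390625
P(fraudulent | x) = 0.2079 / 0.2090390625 ≈ 0.995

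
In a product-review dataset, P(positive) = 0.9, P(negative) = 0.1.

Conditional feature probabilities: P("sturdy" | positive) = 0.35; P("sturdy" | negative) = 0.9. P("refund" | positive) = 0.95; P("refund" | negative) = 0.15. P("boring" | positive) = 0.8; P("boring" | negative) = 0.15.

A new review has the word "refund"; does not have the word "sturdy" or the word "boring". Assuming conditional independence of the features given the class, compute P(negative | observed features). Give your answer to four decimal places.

0.0113

positive: 0.9 × (1−0.35) × 0.95 × (1−0.8) = 0.11115
negative: 0.1 × (1−0.9) × 0.15 × (1−0.15) = 0.001275
P(negative | x) = 0.001275 / 0.112425 ≈ 0.0113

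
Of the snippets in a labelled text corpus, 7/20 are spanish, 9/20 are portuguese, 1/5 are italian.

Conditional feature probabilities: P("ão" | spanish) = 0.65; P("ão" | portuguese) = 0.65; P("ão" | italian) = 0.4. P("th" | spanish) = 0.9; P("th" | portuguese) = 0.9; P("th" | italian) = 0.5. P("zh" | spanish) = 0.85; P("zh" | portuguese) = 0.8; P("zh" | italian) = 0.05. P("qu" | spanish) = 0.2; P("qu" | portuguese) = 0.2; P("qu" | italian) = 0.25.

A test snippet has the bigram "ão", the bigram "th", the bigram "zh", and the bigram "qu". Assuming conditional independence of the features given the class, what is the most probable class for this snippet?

portuguese

spanish: 0.35 × 0.65 × 0.9 × 0.85 × 0.2 = 0.0348075
portuguese: 0.45 × 0.65 × 0.9 × 0.8 × 0.2 = 0.04212
italian: 0.2 × 0.4 × 0.5 × 0.05 × 0.25 = 0.0005
Highest score → portuguese.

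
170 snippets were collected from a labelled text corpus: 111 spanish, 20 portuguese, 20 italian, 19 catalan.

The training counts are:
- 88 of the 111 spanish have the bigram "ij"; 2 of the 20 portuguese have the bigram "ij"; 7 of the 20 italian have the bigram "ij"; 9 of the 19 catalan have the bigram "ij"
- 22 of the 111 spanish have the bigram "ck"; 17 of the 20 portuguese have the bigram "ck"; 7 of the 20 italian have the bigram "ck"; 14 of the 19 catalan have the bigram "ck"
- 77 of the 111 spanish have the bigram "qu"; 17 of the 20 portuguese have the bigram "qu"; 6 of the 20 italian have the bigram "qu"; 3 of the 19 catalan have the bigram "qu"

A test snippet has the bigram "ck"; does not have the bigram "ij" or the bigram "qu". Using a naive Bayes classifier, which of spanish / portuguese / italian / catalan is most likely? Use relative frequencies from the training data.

spanish: (111/170) × (23/111) × (22/111) × (34/111) ≈ 0.00821362
portuguese: (20/170) × (18/20) × (17/20) × (3/20) = 0.0135
italian: (20/170) × (13/20) × (7/20) × (14/20) ≈ 0.0187353
catalan: (19/170) × (10/19) × (14/19) × (16/19) ≈ 0.0364999
Highest score → catalan.

catalan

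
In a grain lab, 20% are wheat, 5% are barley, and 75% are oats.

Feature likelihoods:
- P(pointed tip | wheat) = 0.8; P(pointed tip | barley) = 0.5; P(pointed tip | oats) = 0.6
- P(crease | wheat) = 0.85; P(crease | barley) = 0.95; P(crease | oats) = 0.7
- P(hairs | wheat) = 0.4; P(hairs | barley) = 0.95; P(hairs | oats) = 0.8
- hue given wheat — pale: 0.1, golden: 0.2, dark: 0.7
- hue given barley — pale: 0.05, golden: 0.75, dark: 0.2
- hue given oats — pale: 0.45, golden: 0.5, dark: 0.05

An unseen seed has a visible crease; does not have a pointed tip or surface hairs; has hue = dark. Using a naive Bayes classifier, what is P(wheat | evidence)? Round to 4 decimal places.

wheat: 0.2 × (1−0.8) × 0.85 × (1−0.4) × 0.7 = 0.01428
barley: 0.05 × (1−0.5) × 0.95 × (1−0.95) × 0.2 = 0.0002375
oats: 0.75 × (1−0.6) × 0.7 × (1−0.8) × 0.05 = 0.0021
P(wheat | x) = 0.01428 / 0.0166175 ≈ 0.8593

0.8593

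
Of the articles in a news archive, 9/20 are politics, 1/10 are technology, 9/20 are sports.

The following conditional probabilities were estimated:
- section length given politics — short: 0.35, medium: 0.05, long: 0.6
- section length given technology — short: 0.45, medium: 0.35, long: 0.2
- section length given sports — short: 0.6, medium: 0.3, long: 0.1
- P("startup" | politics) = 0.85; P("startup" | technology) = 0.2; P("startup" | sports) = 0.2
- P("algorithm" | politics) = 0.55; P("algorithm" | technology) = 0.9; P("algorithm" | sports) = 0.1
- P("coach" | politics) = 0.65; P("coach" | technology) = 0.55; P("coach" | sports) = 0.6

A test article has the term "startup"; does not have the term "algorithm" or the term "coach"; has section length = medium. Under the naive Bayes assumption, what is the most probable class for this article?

sports

politics: 0.45 × 0.05 × 0.85 × (1−0.55) × (1−0.65) = 0.0030121875
technology: 0.1 × 0.35 × 0.2 × (1−0.9) × (1−0.55) = 0.000315
sports: 0.45 × 0.3 × 0.2 × (1−0.1) × (1−0.6) = 0.00972
Highest score → sports.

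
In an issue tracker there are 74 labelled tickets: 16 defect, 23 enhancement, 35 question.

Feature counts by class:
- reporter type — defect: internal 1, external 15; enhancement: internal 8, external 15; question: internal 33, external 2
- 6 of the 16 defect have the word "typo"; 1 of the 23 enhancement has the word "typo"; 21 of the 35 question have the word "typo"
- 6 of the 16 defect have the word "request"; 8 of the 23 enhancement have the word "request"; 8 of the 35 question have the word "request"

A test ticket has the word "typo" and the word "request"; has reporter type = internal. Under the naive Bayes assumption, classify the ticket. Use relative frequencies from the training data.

defect: (16/74) × (1/16) × (6/16) × (6/16) ≈ 0.00190034
enhancement: (23/74) × (8/23) × (1/23) × (8/23) ≈ 0.00163491
question: (35/74) × (33/35) × (21/35) × (8/35) ≈ 0.0611583
Highest score → question.

question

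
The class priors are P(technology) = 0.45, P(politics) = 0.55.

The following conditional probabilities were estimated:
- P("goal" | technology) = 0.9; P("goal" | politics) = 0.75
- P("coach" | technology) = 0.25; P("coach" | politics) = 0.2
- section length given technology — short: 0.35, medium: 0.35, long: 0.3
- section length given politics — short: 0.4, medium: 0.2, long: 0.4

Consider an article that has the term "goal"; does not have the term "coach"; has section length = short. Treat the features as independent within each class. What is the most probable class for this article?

technology: 0.45 × 0.9 × (1−0.25) × 0.35 = 0.1063125
politics: 0.55 × 0.75 × (1−0.2) × 0.4 = 0.132
Highest score → politics.

politics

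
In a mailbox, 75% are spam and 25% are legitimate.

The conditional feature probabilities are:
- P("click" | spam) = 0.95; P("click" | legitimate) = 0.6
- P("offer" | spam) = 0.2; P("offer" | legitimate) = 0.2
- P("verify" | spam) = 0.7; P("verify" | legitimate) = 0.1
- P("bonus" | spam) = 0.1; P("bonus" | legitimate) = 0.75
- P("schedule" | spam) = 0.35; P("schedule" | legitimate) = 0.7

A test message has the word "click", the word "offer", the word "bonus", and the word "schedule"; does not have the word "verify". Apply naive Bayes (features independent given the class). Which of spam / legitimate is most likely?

legitimate

spam: 0.75 × 0.95 × 0.2 × (1−0.7) × 0.1 × 0.35 = 0.00149625
legitimate: 0.25 × 0.6 × 0.2 × (1−0.1) × 0.75 × 0.7 = 0.014175
Highest score → legitimate.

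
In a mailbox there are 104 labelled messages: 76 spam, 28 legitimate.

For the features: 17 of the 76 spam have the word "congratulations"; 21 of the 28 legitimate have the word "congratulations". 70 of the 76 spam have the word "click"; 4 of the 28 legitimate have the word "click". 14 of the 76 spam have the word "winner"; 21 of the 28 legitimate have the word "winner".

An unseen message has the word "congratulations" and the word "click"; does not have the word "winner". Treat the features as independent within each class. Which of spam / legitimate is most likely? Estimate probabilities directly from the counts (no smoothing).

spam: (76/104) × (17/76) × (70/76) × (62/76) ≈ 0.122823
legitimate: (28/104) × (21/28) × (4/28) × (7/28) ≈ 0.00721154
Highest score → spam.

spam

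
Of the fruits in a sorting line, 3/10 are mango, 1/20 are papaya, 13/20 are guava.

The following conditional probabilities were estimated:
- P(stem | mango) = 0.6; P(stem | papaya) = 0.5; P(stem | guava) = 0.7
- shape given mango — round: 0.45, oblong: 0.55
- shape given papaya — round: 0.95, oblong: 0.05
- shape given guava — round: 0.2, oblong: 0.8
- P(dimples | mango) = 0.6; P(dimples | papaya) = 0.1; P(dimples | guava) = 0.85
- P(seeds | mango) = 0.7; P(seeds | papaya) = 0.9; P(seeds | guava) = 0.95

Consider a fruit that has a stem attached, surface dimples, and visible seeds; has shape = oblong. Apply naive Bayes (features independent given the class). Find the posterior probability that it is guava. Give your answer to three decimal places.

0.876

mango: 0.3 × 0.6 × 0.55 × 0.6 × 0.7 = 0.04158
papaya: 0.05 × 0.5 × 0.05 × 0.1 × 0.9 = 0.0001125
guava: 0.65 × 0.7 × 0.8 × 0.85 × 0.95 = 0.29393
P(guava | x) = 0.29393 / 0.3356225 ≈ 0.876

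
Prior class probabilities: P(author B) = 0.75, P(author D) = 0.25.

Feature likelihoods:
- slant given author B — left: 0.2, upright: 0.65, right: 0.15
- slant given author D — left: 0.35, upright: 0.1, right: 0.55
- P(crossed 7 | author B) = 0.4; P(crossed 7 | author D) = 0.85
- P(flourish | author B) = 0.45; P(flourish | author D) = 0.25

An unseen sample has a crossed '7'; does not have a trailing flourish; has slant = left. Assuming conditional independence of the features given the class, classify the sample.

author D

author B: 0.75 × 0.2 × 0.4 × (1−0.45) = 0.033
author D: 0.25 × 0.35 × 0.85 × (1−0.25) = 0.05578125
Highest score → author D.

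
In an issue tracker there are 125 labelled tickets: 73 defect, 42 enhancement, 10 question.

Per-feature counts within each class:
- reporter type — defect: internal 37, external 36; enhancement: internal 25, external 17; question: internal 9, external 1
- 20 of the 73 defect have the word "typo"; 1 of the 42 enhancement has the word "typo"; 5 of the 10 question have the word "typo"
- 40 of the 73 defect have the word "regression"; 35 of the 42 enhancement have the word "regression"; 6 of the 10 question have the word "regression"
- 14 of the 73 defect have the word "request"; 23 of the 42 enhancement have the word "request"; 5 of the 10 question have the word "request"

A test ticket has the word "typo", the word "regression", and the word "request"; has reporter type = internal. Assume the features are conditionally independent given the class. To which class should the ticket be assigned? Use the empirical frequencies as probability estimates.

defect: (73/125) × (37/73) × (20/73) × (40/73) × (14/73) ≈ 0.00852199
enhancement: (42/125) × (25/42) × (1/42) × (35/42) × (23/42) ≈ 0.00217309
question: (10/125) × (9/10) × (5/10) × (6/10) × (5/10) = 0.0108
Highest score → question.

question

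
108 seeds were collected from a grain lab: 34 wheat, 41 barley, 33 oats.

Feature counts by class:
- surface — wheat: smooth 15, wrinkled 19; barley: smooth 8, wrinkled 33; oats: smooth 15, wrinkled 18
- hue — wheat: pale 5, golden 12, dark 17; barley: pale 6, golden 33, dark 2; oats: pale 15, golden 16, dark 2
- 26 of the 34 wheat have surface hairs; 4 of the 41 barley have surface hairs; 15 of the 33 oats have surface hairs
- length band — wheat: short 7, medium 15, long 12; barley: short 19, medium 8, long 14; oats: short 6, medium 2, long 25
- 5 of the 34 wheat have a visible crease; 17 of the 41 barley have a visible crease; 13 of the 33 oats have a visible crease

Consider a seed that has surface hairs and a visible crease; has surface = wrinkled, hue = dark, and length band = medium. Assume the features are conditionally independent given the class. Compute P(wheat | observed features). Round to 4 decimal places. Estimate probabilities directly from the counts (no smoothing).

0.9505

wheat: (34/108) × (19/34) × (17/34) × (26/34) × (15/34) × (5/34) ≈ 0.00436413
barley: (41/108) × (33/41) × (2/41) × (4/41) × (8/41) × (17/41) ≈ 0.000117648
oats: (33/108) × (18/33) × (2/33) × (15/33) × (2/33) × (13/33) ≈ 0.000109619
P(wheat | x) = 0.00436413 / 0.004591397 ≈ 0.9505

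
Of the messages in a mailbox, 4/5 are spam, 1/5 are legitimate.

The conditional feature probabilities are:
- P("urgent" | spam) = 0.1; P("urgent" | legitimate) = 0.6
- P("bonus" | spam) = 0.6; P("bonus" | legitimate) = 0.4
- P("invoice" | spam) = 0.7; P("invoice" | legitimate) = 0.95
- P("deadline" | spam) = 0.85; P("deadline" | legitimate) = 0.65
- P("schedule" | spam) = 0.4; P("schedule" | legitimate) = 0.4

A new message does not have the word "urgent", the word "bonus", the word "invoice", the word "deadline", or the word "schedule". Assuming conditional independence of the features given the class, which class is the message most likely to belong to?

spam: 0.8 × (1−0.1) × (1−0.6) × (1−0.7) × (1−0.85) × (1−0.4) = 0.007776
legitimate: 0.2 × (1−0.6) × (1−0.4) × (1−0.95) × (1−0.65) × (1−0.4) = 0.000504
Highest score → spam.

spam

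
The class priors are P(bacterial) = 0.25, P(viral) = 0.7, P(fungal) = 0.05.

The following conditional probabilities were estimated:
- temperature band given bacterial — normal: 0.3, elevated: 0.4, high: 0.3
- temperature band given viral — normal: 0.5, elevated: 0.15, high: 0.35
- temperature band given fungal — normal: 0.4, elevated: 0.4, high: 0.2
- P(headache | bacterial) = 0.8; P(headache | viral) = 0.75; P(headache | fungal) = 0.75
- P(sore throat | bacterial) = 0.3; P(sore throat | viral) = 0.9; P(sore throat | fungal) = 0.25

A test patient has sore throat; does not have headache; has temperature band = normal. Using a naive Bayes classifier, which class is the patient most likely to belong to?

bacterial: 0.25 × 0.3 × (1−0.8) × 0.3 = 0.0045
viral: 0.7 × 0.5 × (1−0.75) × 0.9 = 0.07875
fungal: 0.05 × 0.4 × (1−0.75) × 0.25 = 0.00125
Highest score → viral.

viral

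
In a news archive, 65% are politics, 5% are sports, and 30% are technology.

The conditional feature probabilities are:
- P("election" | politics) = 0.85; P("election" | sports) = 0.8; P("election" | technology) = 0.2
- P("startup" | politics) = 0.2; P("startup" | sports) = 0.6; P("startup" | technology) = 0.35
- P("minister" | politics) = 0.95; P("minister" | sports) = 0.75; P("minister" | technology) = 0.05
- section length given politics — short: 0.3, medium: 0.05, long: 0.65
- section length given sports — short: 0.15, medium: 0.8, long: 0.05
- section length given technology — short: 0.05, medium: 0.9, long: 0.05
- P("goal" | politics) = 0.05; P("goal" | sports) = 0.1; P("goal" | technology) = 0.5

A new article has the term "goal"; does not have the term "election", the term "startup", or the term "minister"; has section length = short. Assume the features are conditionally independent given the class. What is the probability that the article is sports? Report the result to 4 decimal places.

politics: 0.65 × (1−0.85) × (1−0.2) × (1−0.95) × 0.3 × 0.05 = 0.0000585
sports: 0.05 × (1−0.8) × (1−0.6) × (1−0.75) × 0.15 × 0.1 = 0.000015
technology: 0.3 × (1−0.2) × (1−0.35) × (1−0.05) × 0.05 × 0.5 = 0.003705
P(sports | x) = 0.000015 / 0.0037785 ≈ 0.0040

0.0040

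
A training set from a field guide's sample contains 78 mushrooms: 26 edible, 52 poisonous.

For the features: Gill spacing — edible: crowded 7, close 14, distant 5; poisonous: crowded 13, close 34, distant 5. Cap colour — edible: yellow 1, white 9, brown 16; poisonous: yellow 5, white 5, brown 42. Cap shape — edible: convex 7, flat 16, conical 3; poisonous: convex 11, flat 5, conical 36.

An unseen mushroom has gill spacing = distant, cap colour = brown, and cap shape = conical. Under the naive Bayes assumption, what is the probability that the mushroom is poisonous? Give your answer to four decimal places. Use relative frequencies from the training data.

edible: (26/78) × (5/26) × (16/26) × (3/26) ≈ 0.00455166
poisonous: (52/78) × (5/52) × (42/52) × (36/52) ≈ 0.0358443
P(poisonous | x) = 0.0358443 / 0.04039596 ≈ 0.8873

0.8873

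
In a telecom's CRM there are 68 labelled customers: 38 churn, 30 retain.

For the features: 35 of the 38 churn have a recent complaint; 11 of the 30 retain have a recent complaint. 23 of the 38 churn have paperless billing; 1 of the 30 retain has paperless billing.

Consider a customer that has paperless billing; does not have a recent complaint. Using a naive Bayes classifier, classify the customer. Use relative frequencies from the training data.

churn: (38/68) × (3/38) × (23/38) ≈ 0.0267028
retain: (30/68) × (19/30) × (1/30) ≈ 0.00931373
Highest score → churn.

churn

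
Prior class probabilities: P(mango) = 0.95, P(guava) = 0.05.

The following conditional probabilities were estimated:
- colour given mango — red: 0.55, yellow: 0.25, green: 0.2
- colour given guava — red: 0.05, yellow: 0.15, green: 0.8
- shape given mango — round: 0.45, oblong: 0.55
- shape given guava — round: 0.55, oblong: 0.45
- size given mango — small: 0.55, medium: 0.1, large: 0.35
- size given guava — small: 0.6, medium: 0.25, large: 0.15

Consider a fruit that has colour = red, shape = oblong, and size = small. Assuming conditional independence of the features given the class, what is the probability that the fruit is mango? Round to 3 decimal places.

0.996

mango: 0.95 × 0.55 × 0.55 × 0.55 = 0.15805625
guava: 0.05 × 0.05 × 0.45 × 0.6 = 0.000675
P(mango | x) = 0.15805625 / 0.15873125 ≈ 0.996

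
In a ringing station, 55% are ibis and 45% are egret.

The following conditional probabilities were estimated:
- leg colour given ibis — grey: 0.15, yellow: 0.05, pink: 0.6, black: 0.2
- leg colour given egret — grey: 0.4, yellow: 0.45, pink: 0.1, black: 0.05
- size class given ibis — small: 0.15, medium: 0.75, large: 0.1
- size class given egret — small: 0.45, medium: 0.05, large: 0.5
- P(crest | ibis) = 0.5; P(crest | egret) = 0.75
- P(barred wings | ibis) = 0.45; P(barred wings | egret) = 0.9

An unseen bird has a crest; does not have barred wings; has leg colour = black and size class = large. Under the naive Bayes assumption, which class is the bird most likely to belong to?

ibis

ibis: 0.55 × 0.2 × 0.1 × 0.5 × (1−0.45) = 0.003025
egret: 0.45 × 0.05 × 0.5 × 0.75 × (1−0.9) = 0.00084375
Highest score → ibis.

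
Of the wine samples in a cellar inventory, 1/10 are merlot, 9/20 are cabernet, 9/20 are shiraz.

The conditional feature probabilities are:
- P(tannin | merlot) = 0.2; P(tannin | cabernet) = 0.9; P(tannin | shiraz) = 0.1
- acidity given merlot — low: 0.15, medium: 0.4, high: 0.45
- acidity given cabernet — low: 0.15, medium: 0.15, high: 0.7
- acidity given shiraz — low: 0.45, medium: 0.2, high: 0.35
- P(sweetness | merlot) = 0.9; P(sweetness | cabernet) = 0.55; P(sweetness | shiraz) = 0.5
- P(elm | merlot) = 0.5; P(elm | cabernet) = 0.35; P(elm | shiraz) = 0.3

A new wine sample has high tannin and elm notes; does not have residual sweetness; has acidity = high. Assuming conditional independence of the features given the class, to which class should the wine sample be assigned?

cabernet

merlot: 0.1 × 0.2 × 0.45 × (1−0.9) × 0.5 = 0.00045
cabernet: 0.45 × 0.9 × 0.7 × (1−0.55) × 0.35 = 0.04465125
shiraz: 0.45 × 0.1 × 0.35 × (1−0.5) × 0.3 = 0.0023625
Highest score → cabernet.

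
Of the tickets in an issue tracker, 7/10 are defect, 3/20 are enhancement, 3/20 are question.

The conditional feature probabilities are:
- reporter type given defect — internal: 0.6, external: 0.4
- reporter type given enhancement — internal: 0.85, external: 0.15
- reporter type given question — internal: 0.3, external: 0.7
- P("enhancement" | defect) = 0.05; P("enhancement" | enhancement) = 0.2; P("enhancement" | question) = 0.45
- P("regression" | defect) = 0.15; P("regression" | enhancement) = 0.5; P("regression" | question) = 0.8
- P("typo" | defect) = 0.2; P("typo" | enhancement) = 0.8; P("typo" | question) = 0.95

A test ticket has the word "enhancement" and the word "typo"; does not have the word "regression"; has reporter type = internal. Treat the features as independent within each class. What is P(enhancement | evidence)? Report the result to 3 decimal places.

defect: 0.7 × 0.6 × 0.05 × (1−0.15) × 0.2 = 0.00357
enhancement: 0.15 × 0.85 × 0.2 × (1−0.5) × 0.8 = 0.0102
question: 0.15 × 0.3 × 0.45 × (1−0.8) × 0.95 = 0.0038475
P(enhancement | x) = 0.0102 / 0.0176175 ≈ 0.579

0.579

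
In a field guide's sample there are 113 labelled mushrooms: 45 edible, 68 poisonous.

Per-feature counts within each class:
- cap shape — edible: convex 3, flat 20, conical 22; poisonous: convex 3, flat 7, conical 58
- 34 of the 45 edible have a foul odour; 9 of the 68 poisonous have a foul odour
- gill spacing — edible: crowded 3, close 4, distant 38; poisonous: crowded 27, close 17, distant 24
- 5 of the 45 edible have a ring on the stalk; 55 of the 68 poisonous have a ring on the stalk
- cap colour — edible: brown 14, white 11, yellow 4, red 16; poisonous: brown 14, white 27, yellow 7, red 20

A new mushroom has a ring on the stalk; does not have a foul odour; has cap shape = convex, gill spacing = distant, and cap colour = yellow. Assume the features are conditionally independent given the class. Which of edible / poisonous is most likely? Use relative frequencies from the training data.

edible: (45/113) × (3/45) × (11/45) × (38/45) × (5/45) × (4/45) ≈ 0.0000541251
poisonous: (68/113) × (3/68) × (59/68) × (24/68) × (55/68) × (7/68) ≈ 0.00067691
Highest score → poisonous.

poisonous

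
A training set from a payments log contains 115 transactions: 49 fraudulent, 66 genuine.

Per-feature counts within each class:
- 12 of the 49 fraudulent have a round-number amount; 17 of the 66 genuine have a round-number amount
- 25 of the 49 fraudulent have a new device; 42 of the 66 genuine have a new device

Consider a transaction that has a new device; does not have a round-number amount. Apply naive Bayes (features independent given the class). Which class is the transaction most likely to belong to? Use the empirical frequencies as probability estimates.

fraudulent: (49/115) × (37/49) × (25/49) ≈ 0.164153
genuine: (66/115) × (49/66) × (42/66) ≈ 0.271146
Highest score → genuine.

genuine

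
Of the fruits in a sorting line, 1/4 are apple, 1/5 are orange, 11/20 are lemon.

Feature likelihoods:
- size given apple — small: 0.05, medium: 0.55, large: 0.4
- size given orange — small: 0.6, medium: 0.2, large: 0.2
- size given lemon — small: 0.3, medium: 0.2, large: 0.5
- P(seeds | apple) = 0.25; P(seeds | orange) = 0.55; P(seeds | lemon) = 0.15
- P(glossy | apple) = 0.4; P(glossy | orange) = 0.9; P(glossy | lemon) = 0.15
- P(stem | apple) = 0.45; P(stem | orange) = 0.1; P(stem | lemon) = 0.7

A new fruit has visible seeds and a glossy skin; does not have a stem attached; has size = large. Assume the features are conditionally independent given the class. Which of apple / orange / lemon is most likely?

orange

apple: 0.25 × 0.4 × 0.25 × 0.4 × (1−0.45) = 0.0055
orange: 0.2 × 0.2 × 0.55 × 0.9 × (1−0.1) = 0.01782
lemon: 0.55 × 0.5 × 0.15 × 0.15 × (1−0.7) = 0.00185625
Highest score → orange.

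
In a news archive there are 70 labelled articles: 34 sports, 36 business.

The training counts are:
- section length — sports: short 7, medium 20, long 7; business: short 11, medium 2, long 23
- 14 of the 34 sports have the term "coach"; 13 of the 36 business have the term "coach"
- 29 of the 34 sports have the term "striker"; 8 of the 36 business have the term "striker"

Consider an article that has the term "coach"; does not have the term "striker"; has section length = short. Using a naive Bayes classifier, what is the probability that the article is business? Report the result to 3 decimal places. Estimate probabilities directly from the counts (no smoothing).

0.879

sports: (34/70) × (7/34) × (14/34) × (5/34) ≈ 0.00605536
business: (36/70) × (11/36) × (13/36) × (28/36) ≈ 0.0441358
P(business | x) = 0.0441358 / 0.05019116 ≈ 0.879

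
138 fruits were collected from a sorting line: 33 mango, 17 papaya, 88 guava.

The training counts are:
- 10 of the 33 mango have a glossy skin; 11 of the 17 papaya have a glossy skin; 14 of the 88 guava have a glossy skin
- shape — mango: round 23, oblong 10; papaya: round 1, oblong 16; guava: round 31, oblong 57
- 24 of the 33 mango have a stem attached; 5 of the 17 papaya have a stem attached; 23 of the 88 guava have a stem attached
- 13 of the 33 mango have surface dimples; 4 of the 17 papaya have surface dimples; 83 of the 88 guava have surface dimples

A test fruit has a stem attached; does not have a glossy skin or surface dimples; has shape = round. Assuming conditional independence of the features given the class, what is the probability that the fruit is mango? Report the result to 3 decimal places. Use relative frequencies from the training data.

0.938

mango: (33/138) × (23/33) × (23/33) × (24/33) × (20/33) ≈ 0.0512007
papaya: (17/138) × (6/17) × (1/17) × (5/17) × (13/17) ≈ 0.000575226
guava: (88/138) × (74/88) × (31/88) × (23/88) × (5/88) ≈ 0.0028052
P(mango | x) = 0.0512007 / 0.054581126 ≈ 0.938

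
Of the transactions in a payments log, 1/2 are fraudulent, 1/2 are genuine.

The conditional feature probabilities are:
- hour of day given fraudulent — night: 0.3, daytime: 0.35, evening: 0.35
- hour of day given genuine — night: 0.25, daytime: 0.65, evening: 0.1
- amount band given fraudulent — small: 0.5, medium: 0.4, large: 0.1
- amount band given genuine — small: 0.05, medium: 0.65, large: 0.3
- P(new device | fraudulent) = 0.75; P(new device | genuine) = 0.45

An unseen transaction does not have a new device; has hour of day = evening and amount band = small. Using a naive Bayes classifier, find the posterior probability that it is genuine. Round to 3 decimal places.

0.059

fraudulent: 0.5 × 0.35 × 0.5 × (1−0.75) = 0.021875
genuine: 0.5 × 0.1 × 0.05 × (1−0.45) = 0.001375
P(genuine | x) = 0.001375 / 0.02325 ≈ 0.059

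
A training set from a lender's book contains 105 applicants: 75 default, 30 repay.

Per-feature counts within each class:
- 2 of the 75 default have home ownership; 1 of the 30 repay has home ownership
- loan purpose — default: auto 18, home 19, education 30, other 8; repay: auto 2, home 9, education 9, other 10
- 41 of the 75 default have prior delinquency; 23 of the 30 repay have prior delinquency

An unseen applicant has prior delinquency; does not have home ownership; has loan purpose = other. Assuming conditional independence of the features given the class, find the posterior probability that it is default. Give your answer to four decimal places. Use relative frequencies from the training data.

default: (75/105) × (73/75) × (8/75) × (41/75) ≈ 0.0405401
repay: (30/105) × (29/30) × (10/30) × (23/30) ≈ 0.070582
P(default | x) = 0.0405401 / 0.1111221 ≈ 0.3648

0.3648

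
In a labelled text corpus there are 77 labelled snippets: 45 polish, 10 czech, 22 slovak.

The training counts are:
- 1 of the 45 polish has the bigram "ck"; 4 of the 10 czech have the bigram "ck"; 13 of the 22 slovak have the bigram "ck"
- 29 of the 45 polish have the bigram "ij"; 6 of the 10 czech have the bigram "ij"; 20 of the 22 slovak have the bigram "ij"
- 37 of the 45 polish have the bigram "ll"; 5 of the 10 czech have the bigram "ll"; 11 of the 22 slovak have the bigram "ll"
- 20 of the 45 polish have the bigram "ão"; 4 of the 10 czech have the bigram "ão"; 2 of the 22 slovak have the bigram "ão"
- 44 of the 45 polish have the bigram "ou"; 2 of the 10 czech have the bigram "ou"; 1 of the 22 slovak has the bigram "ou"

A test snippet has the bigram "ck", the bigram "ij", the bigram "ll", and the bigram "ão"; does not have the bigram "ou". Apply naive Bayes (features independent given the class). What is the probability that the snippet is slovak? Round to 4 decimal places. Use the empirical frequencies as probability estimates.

0.5685

polish: (45/77) × (1/45) × (29/45) × (37/45) × (20/45) × (1/45) ≈ 0.0000679656
czech: (10/77) × (4/10) × (6/10) × (5/10) × (4/10) × (8/10) ≈ 0.00498701
slovak: (22/77) × (13/22) × (20/22) × (11/22) × (2/22) × (21/22) ≈ 0.00665938
P(slovak | x) = 0.00665938 / 0.0117143556 ≈ 0.5685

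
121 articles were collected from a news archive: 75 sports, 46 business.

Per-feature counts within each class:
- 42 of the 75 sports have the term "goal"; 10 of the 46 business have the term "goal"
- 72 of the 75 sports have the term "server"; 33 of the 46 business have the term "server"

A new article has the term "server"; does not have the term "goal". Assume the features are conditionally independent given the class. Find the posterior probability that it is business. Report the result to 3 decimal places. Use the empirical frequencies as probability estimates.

0.449

sports: (75/121) × (33/75) × (72/75) ≈ 0.261818
business: (46/121) × (36/46) × (33/46) ≈ 0.213439
P(business | x) = 0.213439 / 0.475257 ≈ 0.449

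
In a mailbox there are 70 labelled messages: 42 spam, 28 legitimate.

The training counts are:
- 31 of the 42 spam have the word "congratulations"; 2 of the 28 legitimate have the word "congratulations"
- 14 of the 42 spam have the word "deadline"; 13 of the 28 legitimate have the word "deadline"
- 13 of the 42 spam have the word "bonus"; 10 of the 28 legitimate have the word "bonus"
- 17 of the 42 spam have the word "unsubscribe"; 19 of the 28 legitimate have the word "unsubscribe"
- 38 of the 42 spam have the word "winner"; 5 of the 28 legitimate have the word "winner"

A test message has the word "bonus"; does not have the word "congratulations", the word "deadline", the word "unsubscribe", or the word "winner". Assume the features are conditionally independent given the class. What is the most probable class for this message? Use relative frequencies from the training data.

legitimate

spam: (42/70) × (11/42) × (28/42) × (13/42) × (25/42) × (4/42) ≈ 0.00183823
legitimate: (28/70) × (26/28) × (15/28) × (10/28) × (9/28) × (23/28) ≈ 0.0187631
Highest score → legitimate.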